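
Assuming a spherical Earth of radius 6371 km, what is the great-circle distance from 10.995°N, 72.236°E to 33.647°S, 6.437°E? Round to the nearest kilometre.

Δλ = 6.437 − 72.236 = -65.799°.
Δφ = -33.647 − 10.995 = -44.642°.
a = sin²(Δφ/2) + cos φ₁ · cos φ₂ · sin²(Δλ/2) = 0.385339.
c = 2·atan2(√a, √(1−a)) = 1.33942 rad → d = 6371·c ≈ 8533.42 km.

8533 km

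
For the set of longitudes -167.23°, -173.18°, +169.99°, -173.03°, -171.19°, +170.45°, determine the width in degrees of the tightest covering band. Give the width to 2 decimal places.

22.78°

Sort the longitudes: -173.18°, -173.03°, -171.19°, -167.23°, +169.99°, +170.45°.
Eastward gaps between consecutive values (wrapping around): 0.15°, 1.84°, 3.96°, 337.22°, 0.46°, 16.37°.
Largest gap = 337.22° ⇒ minimal covering band is its complement: 360° − 337.22° = 22.78°.
Band runs from +169.99° eastward to -167.23°, crossing the antimeridian.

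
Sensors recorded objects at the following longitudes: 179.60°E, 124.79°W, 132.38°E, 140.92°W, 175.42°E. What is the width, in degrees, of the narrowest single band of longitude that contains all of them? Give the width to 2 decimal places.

Sort the longitudes: -140.92°, -124.79°, +132.38°, +175.42°, +179.60°.
Eastward gaps between consecutive values (wrapping around): 16.13°, 257.17°, 43.04°, 4.18°, 39.48°.
Largest gap = 257.17° ⇒ minimal covering band is its complement: 360° − 257.17° = 102.83°.
Band runs from +132.38° eastward to -124.79°, crossing the antimeridian.

102.83°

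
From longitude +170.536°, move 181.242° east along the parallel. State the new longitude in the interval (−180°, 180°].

-8.222°

Start at +170.536°; shift +181.242° → +351.778°.
+351.778° lies outside (−180°, 180°]; subtract 360° → -8.222°.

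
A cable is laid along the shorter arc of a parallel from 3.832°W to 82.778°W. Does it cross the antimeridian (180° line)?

Signed shortest Δλ = ((-82.778 − -3.832 + 180) mod 360) − 180 = -78.946°.
Going west by 78.946° from -3.832° reaches -82.778° without touching 180°.

No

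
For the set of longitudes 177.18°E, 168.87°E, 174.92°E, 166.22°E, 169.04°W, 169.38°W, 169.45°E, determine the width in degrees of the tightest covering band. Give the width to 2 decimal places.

Sort the longitudes: -169.38°, -169.04°, +166.22°, +168.87°, +169.45°, +174.92°, +177.18°.
Eastward gaps between consecutive values (wrapping around): 0.34°, 335.26°, 2.65°, 0.58°, 5.47°, 2.26°, 13.44°.
Largest gap = 335.26° ⇒ minimal covering band is its complement: 360° − 335.26° = 24.74°.
Band runs from +166.22° eastward to -169.04°, crossing the antimeridian.

24.74°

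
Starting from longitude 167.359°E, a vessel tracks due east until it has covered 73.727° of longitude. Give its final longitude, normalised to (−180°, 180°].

118.914°W

Start at +167.359°; shift +73.727° → +241.086°.
+241.086° lies outside (−180°, 180°]; subtract 360° → -118.914°.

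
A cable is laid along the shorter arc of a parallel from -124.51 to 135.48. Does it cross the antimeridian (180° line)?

Yes

Naïve |135.48 − -124.51| = 259.99° > 180°, so the shorter arc goes the other way round — across 180°.
Signed shortest Δλ = ((135.48 − -124.51 + 180) mod 360) − 180 = -100.01°.
Going west by 100.01° from -124.51° passes through 180° before reaching +135.48°.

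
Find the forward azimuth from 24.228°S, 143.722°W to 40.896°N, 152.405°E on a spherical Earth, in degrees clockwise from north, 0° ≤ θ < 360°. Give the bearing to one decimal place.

317.2°

Δλ = 152.405 − -143.722 = 296.127°; wrapped into (−180°, 180°]: -63.873°.
θ = atan2( sin Δλ · cos φ₂ , cos φ₁ · sin φ₂ − sin φ₁ · cos φ₂ · cos Δλ )
  = atan2(-0.67866, 0.73362) = -42.771° → normalised to [0°, 360°): 317.229°.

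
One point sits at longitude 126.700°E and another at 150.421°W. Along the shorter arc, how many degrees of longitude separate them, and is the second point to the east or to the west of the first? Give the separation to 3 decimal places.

Raw difference: -150.421 − 126.700 = -277.121°.
Normalise into (−180°, 180°]: -277.121° + 360° = 82.879°.
Positive ⇒ the second point lies to the east; separation 82.879°.

82.879° east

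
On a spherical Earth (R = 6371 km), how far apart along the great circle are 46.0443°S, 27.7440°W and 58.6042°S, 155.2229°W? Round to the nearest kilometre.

Δλ = -155.2229 − -27.7440 = -127.4789°.
Δφ = -58.6042 − -46.0443 = -12.5599°.
a = sin²(Δφ/2) + cos φ₁ · cos φ₂ · sin²(Δλ/2) = 0.302769.
c = 2·atan2(√a, √(1−a)) = 1.16531 rad → d = 6371·c ≈ 7424.21 km.

7424 km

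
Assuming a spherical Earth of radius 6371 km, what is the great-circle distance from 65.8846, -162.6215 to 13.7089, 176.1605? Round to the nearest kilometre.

6016 km

Δλ = 176.1605 − -162.6215 = 338.7820°; wrapped into (−180°, 180°]: -21.2180°.
Δφ = 13.7089 − 65.8846 = -52.1757°.
a = sin²(Δφ/2) + cos φ₁ · cos φ₂ · sin²(Δλ/2) = 0.206833.
c = 2·atan2(√a, √(1−a)) = 0.94427 rad → d = 6371·c ≈ 6015.95 km.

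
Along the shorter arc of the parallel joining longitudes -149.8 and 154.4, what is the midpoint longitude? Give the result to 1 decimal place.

Signed shortest Δλ from -149.8° to +154.4° is -55.8°.
Midpoint longitude = -149.8° + (-55.8°)/2 = -149.8° − 27.9° = -177.7°.
(The naïve average (-149.8 + +154.4)/2 = 2.3° is on the wrong side of the globe.)

-177.7°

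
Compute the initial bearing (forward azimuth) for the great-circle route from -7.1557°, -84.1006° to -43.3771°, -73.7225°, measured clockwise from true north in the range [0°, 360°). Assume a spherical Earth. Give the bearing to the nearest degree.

Δλ = -73.7225 − -84.1006 = 10.3781°.
θ = atan2( sin Δλ · cos φ₂ , cos φ₁ · sin φ₂ − sin φ₁ · cos φ₂ · cos Δλ )
  = atan2(0.13094, -0.59239) = 167.536° → normalised to [0°, 360°): 167.536°.

168°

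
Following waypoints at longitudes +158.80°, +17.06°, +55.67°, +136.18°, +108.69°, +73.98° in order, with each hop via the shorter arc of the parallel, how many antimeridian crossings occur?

0

Leg 1: +158.80° → +17.06°, shortest Δλ = -141.74° (west) — does not cross 180°.
Leg 2: +17.06° → +55.67°, shortest Δλ = 38.61° (east) — does not cross 180°.
Leg 3: +55.67° → +136.18°, shortest Δλ = 80.51° (east) — does not cross 180°.
Leg 4: +136.18° → +108.69°, shortest Δλ = -27.49° (west) — does not cross 180°.
Leg 5: +108.69° → +73.98°, shortest Δλ = -34.71° (west) — does not cross 180°.
Total crossings: 0.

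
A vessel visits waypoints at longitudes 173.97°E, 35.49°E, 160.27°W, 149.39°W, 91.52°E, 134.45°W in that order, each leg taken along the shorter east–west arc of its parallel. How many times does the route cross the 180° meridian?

3

Leg 1: +173.97° → +35.49°, shortest Δλ = -138.48° (west) — does not cross 180°.
Leg 2: +35.49° → -160.27°, shortest Δλ = 164.24° (east) — crosses 180°.
Leg 3: -160.27° → -149.39°, shortest Δλ = 10.88° (east) — does not cross 180°.
Leg 4: -149.39° → +91.52°, shortest Δλ = -119.09° (west) — crosses 180°.
Leg 5: +91.52° → -134.45°, shortest Δλ = 134.03° (east) — crosses 180°.
Total crossings: 3.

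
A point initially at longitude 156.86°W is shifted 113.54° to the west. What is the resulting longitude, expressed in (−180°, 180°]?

Start at -156.86°; shift −113.54° → -270.40°.
-270.40° lies outside (−180°, 180°]; add 360° → +89.60°.

89.60°E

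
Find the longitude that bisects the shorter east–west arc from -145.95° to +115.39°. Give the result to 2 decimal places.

+164.72°

Signed shortest Δλ from -145.95° to +115.39° is -98.66°.
Midpoint longitude = -145.95° + (-98.66°)/2 = -145.95° − 49.33° = -195.28°.
Normalise into (−180°, 180°]: +164.72°.
(The naïve average (-145.95 + +115.39)/2 = -15.28° is on the wrong side of the globe.)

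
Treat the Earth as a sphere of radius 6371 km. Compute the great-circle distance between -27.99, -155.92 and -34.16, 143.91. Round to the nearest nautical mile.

Δλ = 143.91 − -155.92 = 299.83°; wrapped into (−180°, 180°]: -60.17°.
Δφ = -34.16 − -27.99 = -6.17°.
a = sin²(Δφ/2) + cos φ₁ · cos φ₂ · sin²(Δλ/2) = 0.186507.
c = 2·atan2(√a, √(1−a)) = 0.89312 rad → d = 6371·c ≈ 5690.05 km ≈ 3072.38 nmi.

3072 nmi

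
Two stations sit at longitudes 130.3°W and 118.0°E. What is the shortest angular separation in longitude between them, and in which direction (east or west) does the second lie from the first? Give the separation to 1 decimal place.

111.7° west

Raw difference: 118.0 − -130.3 = 248.3°.
Normalise into (−180°, 180°]: 248.3° − 360° = -111.7°.
Negative ⇒ the second point lies to the west; separation 111.7°.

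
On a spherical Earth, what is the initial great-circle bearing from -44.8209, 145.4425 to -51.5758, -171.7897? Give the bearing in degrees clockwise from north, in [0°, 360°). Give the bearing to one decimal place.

119.0°

Δλ = -171.7897 − 145.4425 = -317.2322°; wrapped into (−180°, 180°]: 42.7678°.
θ = atan2( sin Δλ · cos φ₂ , cos φ₁ · sin φ₂ − sin φ₁ · cos φ₂ · cos Δλ )
  = atan2(0.42200, -0.23410) = 119.019° → normalised to [0°, 360°): 119.019°.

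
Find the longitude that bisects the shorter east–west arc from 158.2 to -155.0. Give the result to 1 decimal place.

Signed shortest Δλ from +158.2° to -155.0° is +46.8°.
Midpoint longitude = +158.2° + (+46.8°)/2 = +158.2° + 23.4° = +181.6°.
Normalise into (−180°, 180°]: -178.4°.
(The naïve average (+158.2 + -155.0)/2 = 1.6° is on the wrong side of the globe.)

-178.4°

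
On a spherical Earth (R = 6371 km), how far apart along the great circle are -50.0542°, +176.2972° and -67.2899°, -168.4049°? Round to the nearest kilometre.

Δλ = -168.4049 − 176.2972 = -344.7021°; wrapped into (−180°, 180°]: 15.2979°.
Δφ = -67.2899 − -50.0542 = -17.2357°.
a = sin²(Δφ/2) + cos φ₁ · cos φ₂ · sin²(Δλ/2) = 0.026845.
c = 2·atan2(√a, √(1−a)) = 0.32917 rad → d = 6371·c ≈ 2097.15 km.

2097 km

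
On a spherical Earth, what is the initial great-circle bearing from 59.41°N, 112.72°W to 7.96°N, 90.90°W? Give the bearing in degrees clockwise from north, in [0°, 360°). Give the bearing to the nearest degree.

Δλ = -90.90 − -112.72 = 21.82°.
θ = atan2( sin Δλ · cos φ₂ , cos φ₁ · sin φ₂ − sin φ₁ · cos φ₂ · cos Δλ )
  = atan2(0.36811, -0.72099) = 152.953° → normalised to [0°, 360°): 152.953°.

153°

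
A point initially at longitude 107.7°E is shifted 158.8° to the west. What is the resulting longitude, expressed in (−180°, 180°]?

Start at +107.7°; shift −158.8° → -51.1°.
-51.1° already lies in (−180°, 180°].

51.1°W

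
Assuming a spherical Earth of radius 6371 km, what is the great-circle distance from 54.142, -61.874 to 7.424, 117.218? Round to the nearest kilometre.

Δλ = 117.218 − -61.874 = 179.092°.
Δφ = 7.424 − 54.142 = -46.718°.
a = sin²(Δφ/2) + cos φ₁ · cos φ₂ · sin²(Δλ/2) = 0.738037.
c = 2·atan2(√a, √(1−a)) = 2.06698 rad → d = 6371·c ≈ 13168.73 km.

13169 km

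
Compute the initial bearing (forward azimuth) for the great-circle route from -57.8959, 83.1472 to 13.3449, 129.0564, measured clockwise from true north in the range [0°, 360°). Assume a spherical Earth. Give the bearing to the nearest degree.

Δλ = 129.0564 − 83.1472 = 45.9092°.
θ = atan2( sin Δλ · cos φ₂ , cos φ₁ · sin φ₂ − sin φ₁ · cos φ₂ · cos Δλ )
  = atan2(0.69884, 0.69615) = 45.111° → normalised to [0°, 360°): 45.111°.

45°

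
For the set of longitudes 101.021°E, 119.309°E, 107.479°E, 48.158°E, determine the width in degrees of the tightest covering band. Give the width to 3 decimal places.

Sort the longitudes: +48.158°, +101.021°, +107.479°, +119.309°.
Eastward gaps between consecutive values (wrapping around): 52.863°, 6.458°, 11.830°, 288.849°.
Largest gap = 288.849° ⇒ minimal covering band is its complement: 360° − 288.849° = 71.151°.
Band runs from +48.158° eastward to +119.309°.

71.151°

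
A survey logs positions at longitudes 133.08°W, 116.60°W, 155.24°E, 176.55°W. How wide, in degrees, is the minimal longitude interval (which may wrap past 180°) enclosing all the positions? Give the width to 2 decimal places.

Sort the longitudes: -176.55°, -133.08°, -116.60°, +155.24°.
Eastward gaps between consecutive values (wrapping around): 43.47°, 16.48°, 271.84°, 28.21°.
Largest gap = 271.84° ⇒ minimal covering band is its complement: 360° − 271.84° = 88.16°.
Band runs from +155.24° eastward to -116.60°, crossing the antimeridian.

88.16°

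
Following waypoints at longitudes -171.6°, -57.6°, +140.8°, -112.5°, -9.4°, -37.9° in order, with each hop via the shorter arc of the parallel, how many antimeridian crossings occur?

Leg 1: -171.6° → -57.6°, shortest Δλ = 114.0° (east) — does not cross 180°.
Leg 2: -57.6° → +140.8°, shortest Δλ = -161.6° (west) — crosses 180°.
Leg 3: +140.8° → -112.5°, shortest Δλ = 106.7° (east) — crosses 180°.
Leg 4: -112.5° → -9.4°, shortest Δλ = 103.1° (east) — does not cross 180°.
Leg 5: -9.4° → -37.9°, shortest Δλ = -28.5° (west) — does not cross 180°.
Total crossings: 2.

2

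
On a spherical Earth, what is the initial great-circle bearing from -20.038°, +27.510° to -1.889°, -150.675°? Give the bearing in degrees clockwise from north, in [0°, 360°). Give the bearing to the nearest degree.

185°

Δλ = -150.675 − 27.510 = -178.185°.
θ = atan2( sin Δλ · cos φ₂ , cos φ₁ · sin φ₂ − sin φ₁ · cos φ₂ · cos Δλ )
  = atan2(-0.03166, -0.37325) = -175.152° → normalised to [0°, 360°): 184.848°.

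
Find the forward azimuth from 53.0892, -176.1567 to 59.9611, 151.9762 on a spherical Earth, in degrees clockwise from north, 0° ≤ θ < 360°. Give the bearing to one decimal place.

304.3°

Δλ = 151.9762 − -176.1567 = 328.1329°; wrapped into (−180°, 180°]: -31.8671°.
θ = atan2( sin Δλ · cos φ₂ , cos φ₁ · sin φ₂ − sin φ₁ · cos φ₂ · cos Δλ )
  = atan2(-0.26429, 0.17998) = -55.745° → normalised to [0°, 360°): 304.255°.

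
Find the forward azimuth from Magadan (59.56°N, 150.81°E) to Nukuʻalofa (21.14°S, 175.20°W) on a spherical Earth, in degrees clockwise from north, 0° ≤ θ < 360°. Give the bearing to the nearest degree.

Δλ = -175.20 − 150.81 = -326.01°; wrapped into (−180°, 180°]: 33.99°.
θ = atan2( sin Δλ · cos φ₂ , cos φ₁ · sin φ₂ − sin φ₁ · cos φ₂ · cos Δλ )
  = atan2(0.52143, -0.84946) = 148.457° → normalised to [0°, 360°): 148.457°.

148°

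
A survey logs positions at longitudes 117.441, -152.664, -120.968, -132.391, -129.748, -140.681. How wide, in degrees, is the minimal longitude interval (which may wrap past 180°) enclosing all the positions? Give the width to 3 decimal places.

Sort the longitudes: -152.664°, -140.681°, -132.391°, -129.748°, -120.968°, +117.441°.
Eastward gaps between consecutive values (wrapping around): 11.983°, 8.290°, 2.643°, 8.780°, 238.409°, 89.895°.
Largest gap = 238.409° ⇒ minimal covering band is its complement: 360° − 238.409° = 121.591°.
Band runs from +117.441° eastward to -120.968°, crossing the antimeridian.

121.591°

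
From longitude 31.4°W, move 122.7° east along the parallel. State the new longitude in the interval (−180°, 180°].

91.3°E

Start at -31.4°; shift +122.7° → +91.3°.
+91.3° already lies in (−180°, 180°].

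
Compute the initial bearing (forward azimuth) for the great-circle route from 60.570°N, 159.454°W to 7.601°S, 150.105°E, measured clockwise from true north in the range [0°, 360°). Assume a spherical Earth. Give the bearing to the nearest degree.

Δλ = 150.105 − -159.454 = 309.559°; wrapped into (−180°, 180°]: -50.441°.
θ = atan2( sin Δλ · cos φ₂ , cos φ₁ · sin φ₂ − sin φ₁ · cos φ₂ · cos Δλ )
  = atan2(-0.76419, -0.61481) = -128.817° → normalised to [0°, 360°): 231.183°.

231°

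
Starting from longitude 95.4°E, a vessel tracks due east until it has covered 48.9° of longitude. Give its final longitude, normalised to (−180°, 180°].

144.3°E

Start at +95.4°; shift +48.9° → +144.3°.
+144.3° already lies in (−180°, 180°].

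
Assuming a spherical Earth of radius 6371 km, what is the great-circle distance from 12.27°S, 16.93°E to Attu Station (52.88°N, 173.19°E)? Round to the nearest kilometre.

15031 km

Δλ = 173.19 − 16.93 = 156.26°.
Δφ = 52.88 − -12.27 = 65.15°.
a = sin²(Δφ/2) + cos φ₁ · cos φ₂ · sin²(Δλ/2) = 0.854629.
c = 2·atan2(√a, √(1−a)) = 2.35924 rad → d = 6371·c ≈ 15030.73 km.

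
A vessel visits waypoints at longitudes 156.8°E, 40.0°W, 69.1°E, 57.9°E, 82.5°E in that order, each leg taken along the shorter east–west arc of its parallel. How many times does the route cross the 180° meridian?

Leg 1: +156.8° → -40.0°, shortest Δλ = 163.2° (east) — crosses 180°.
Leg 2: -40.0° → +69.1°, shortest Δλ = 109.1° (east) — does not cross 180°.
Leg 3: +69.1° → +57.9°, shortest Δλ = -11.2° (west) — does not cross 180°.
Leg 4: +57.9° → +82.5°, shortest Δλ = 24.6° (east) — does not cross 180°.
Total crossings: 1.

1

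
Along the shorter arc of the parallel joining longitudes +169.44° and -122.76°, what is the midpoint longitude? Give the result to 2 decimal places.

-156.66°

Signed shortest Δλ from +169.44° to -122.76° is +67.80°.
Midpoint longitude = +169.44° + (+67.80°)/2 = +169.44° + 33.90° = +203.34°.
Normalise into (−180°, 180°]: -156.66°.
(The naïve average (+169.44 + -122.76)/2 = 23.34° is on the wrong side of the globe.)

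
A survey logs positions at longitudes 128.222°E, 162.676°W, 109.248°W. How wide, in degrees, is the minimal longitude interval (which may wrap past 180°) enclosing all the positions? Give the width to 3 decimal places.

Sort the longitudes: -162.676°, -109.248°, +128.222°.
Eastward gaps between consecutive values (wrapping around): 53.428°, 237.470°, 69.102°.
Largest gap = 237.470° ⇒ minimal covering band is its complement: 360° − 237.470° = 122.530°.
Band runs from +128.222° eastward to -109.248°, crossing the antimeridian.

122.530°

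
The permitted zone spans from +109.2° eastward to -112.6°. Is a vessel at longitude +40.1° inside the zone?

Band width going east from +109.2° to -112.6°: ((-112.6 − 109.2) mod 360) = 138.2°.
Offset of +40.1° east of the west edge: ((40.1 − 109.2) mod 360) = 290.9°.
290.9° > 138.2° ⇒ outside.

No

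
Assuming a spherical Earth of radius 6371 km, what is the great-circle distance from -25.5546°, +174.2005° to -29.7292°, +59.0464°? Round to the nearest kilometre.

10768 km

Δλ = 59.0464 − 174.2005 = -115.1541°.
Δφ = -29.7292 − -25.5546 = -4.1746°.
a = sin²(Δφ/2) + cos φ₁ · cos φ₂ · sin²(Δλ/2) = 0.559541.
c = 2·atan2(√a, √(1−a)) = 1.69016 rad → d = 6371·c ≈ 10768.02 km.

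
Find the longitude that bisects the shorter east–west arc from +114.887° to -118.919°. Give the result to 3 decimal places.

+177.984°

Signed shortest Δλ from +114.887° to -118.919° is +126.194°.
Midpoint longitude = +114.887° + (+126.194°)/2 = +114.887° + 63.097° = +177.984°.
(The naïve average (+114.887 + -118.919)/2 = -2.016° is on the wrong side of the globe.)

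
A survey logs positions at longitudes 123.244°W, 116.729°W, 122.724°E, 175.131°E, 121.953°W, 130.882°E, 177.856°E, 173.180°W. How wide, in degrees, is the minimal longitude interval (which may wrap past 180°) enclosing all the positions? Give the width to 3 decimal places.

120.547°

Sort the longitudes: -173.180°, -123.244°, -121.953°, -116.729°, +122.724°, +130.882°, +175.131°, +177.856°.
Eastward gaps between consecutive values (wrapping around): 49.936°, 1.291°, 5.224°, 239.453°, 8.158°, 44.249°, 2.725°, 8.964°.
Largest gap = 239.453° ⇒ minimal covering band is its complement: 360° − 239.453° = 120.547°.
Band runs from +122.724° eastward to -116.729°, crossing the antimeridian.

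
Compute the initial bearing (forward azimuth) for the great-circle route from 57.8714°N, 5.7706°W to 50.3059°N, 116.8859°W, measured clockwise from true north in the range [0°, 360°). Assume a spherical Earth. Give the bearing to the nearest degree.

Δλ = -116.8859 − -5.7706 = -111.1153°.
θ = atan2( sin Δλ · cos φ₂ , cos φ₁ · sin φ₂ − sin φ₁ · cos φ₂ · cos Δλ )
  = atan2(-0.59581, 0.60407) = -44.605° → normalised to [0°, 360°): 315.395°.

315°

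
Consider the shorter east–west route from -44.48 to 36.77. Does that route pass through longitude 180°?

Signed shortest Δλ = ((36.77 − -44.48 + 180) mod 360) − 180 = 81.25°.
Going east by 81.25° from -44.48° reaches +36.77° without touching 180°.

No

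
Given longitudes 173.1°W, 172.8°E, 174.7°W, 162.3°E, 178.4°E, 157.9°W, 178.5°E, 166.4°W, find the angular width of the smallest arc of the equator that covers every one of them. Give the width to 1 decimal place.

39.8°

Sort the longitudes: -174.7°, -173.1°, -166.4°, -157.9°, +162.3°, +172.8°, +178.4°, +178.5°.
Eastward gaps between consecutive values (wrapping around): 1.6°, 6.7°, 8.5°, 320.2°, 10.5°, 5.6°, 0.1°, 6.8°.
Largest gap = 320.2° ⇒ minimal covering band is its complement: 360° − 320.2° = 39.8°.
Band runs from +162.3° eastward to -157.9°, crossing the antimeridian.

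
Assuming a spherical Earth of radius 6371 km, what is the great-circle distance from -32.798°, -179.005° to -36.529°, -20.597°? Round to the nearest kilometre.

11986 km

Δλ = -20.597 − -179.005 = 158.408°.
Δφ = -36.529 − -32.798 = -3.731°.
a = sin²(Δφ/2) + cos φ₁ · cos φ₂ · sin²(Δλ/2) = 0.652818.
c = 2·atan2(√a, √(1−a)) = 1.88140 rad → d = 6371·c ≈ 11986.41 km.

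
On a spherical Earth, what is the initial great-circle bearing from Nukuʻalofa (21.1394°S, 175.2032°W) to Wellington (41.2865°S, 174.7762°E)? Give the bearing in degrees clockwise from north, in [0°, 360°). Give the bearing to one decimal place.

Δλ = 174.7762 − -175.2032 = 349.9794°; wrapped into (−180°, 180°]: -10.0206°.
θ = atan2( sin Δλ · cos φ₂ , cos φ₁ · sin φ₂ − sin φ₁ · cos φ₂ · cos Δλ )
  = atan2(-0.13075, -0.34857) = -159.439° → normalised to [0°, 360°): 200.561°.

200.6°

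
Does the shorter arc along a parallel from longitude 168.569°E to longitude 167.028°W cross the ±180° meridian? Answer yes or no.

Naïve |-167.028 − 168.569| = 335.597° > 180°, so the shorter arc goes the other way round — across 180°.
Signed shortest Δλ = ((-167.028 − 168.569 + 180) mod 360) − 180 = 24.403°.
Going east by 24.403° from +168.569° passes through 180° before reaching -167.028°.

Yes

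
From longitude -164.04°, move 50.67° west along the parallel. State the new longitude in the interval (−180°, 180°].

Start at -164.04°; shift −50.67° → -214.71°.
-214.71° lies outside (−180°, 180°]; add 360° → +145.29°.

+145.29°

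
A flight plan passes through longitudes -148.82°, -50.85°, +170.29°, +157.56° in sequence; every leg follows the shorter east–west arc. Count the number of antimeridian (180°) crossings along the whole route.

1

Leg 1: -148.82° → -50.85°, shortest Δλ = 97.97° (east) — does not cross 180°.
Leg 2: -50.85° → +170.29°, shortest Δλ = -138.86° (west) — crosses 180°.
Leg 3: +170.29° → +157.56°, shortest Δλ = -12.73° (west) — does not cross 180°.
Total crossings: 1.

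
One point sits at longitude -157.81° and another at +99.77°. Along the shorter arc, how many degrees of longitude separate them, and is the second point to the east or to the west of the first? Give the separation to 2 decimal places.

Raw difference: 99.77 − -157.81 = 257.58°.
Normalise into (−180°, 180°]: 257.58° − 360° = -102.42°.
Negative ⇒ the second point lies to the west; separation 102.42°.

102.42° west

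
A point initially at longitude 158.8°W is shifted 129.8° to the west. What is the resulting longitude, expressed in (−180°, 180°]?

Start at -158.8°; shift −129.8° → -288.6°.
-288.6° lies outside (−180°, 180°]; add 360° → +71.4°.

71.4°E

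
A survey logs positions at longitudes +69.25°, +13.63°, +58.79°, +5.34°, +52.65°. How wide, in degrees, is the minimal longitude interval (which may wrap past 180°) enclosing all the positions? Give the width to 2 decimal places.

63.91°

Sort the longitudes: +5.34°, +13.63°, +52.65°, +58.79°, +69.25°.
Eastward gaps between consecutive values (wrapping around): 8.29°, 39.02°, 6.14°, 10.46°, 296.09°.
Largest gap = 296.09° ⇒ minimal covering band is its complement: 360° − 296.09° = 63.91°.
Band runs from +5.34° eastward to +69.25°.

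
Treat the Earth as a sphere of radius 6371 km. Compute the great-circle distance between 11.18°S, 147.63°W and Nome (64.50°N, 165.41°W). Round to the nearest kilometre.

Δλ = -165.41 − -147.63 = -17.78°.
Δφ = 64.50 − -11.18 = 75.68°.
a = sin²(Δφ/2) + cos φ₁ · cos φ₂ · sin²(Δλ/2) = 0.386418.
c = 2·atan2(√a, √(1−a)) = 1.34163 rad → d = 6371·c ≈ 8547.53 km.

8548 km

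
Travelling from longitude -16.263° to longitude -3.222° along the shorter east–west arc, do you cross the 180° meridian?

No

Signed shortest Δλ = ((-3.222 − -16.263 + 180) mod 360) − 180 = 13.041°.
Going east by 13.041° from -16.263° reaches -3.222° without touching 180°.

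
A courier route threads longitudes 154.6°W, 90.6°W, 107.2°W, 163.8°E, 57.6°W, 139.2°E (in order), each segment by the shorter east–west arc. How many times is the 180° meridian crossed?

Leg 1: -154.6° → -90.6°, shortest Δλ = 64.0° (east) — does not cross 180°.
Leg 2: -90.6° → -107.2°, shortest Δλ = -16.6° (west) — does not cross 180°.
Leg 3: -107.2° → +163.8°, shortest Δλ = -89.0° (west) — crosses 180°.
Leg 4: +163.8° → -57.6°, shortest Δλ = 138.6° (east) — crosses 180°.
Leg 5: -57.6° → +139.2°, shortest Δλ = -163.2° (west) — crosses 180°.
Total crossings: 3.

3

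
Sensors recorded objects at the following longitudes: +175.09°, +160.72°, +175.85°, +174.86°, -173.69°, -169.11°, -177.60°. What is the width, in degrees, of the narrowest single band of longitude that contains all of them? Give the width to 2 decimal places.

30.17°

Sort the longitudes: -177.60°, -173.69°, -169.11°, +160.72°, +174.86°, +175.09°, +175.85°.
Eastward gaps between consecutive values (wrapping around): 3.91°, 4.58°, 329.83°, 14.14°, 0.23°, 0.76°, 6.55°.
Largest gap = 329.83° ⇒ minimal covering band is its complement: 360° − 329.83° = 30.17°.
Band runs from +160.72° eastward to -169.11°, crossing the antimeridian.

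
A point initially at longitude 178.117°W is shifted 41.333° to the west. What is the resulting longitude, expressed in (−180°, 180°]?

140.550°E

Start at -178.117°; shift −41.333° → -219.450°.
-219.450° lies outside (−180°, 180°]; add 360° → +140.550°.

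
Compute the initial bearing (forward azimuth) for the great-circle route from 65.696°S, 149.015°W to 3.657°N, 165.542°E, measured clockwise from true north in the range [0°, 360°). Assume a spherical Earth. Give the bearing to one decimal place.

Δλ = 165.542 − -149.015 = 314.557°; wrapped into (−180°, 180°]: -45.443°.
θ = atan2( sin Δλ · cos φ₂ , cos φ₁ · sin φ₂ − sin φ₁ · cos φ₂ · cos Δλ )
  = atan2(-0.71110, 0.66439) = -46.945° → normalised to [0°, 360°): 313.055°.

313.1°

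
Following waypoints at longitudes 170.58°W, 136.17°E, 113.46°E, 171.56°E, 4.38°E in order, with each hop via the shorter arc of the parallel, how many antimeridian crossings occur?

Leg 1: -170.58° → +136.17°, shortest Δλ = -53.25° (west) — crosses 180°.
Leg 2: +136.17° → +113.46°, shortest Δλ = -22.71° (west) — does not cross 180°.
Leg 3: +113.46° → +171.56°, shortest Δλ = 58.1° (east) — does not cross 180°.
Leg 4: +171.56° → +4.38°, shortest Δλ = -167.18° (west) — does not cross 180°.
Total crossings: 1.

1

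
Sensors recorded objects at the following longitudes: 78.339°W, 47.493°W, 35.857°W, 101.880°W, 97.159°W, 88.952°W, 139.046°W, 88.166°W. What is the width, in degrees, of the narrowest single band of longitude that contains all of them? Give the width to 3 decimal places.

103.189°

Sort the longitudes: -139.046°, -101.880°, -97.159°, -88.952°, -88.166°, -78.339°, -47.493°, -35.857°.
Eastward gaps between consecutive values (wrapping around): 37.166°, 4.721°, 8.207°, 0.786°, 9.827°, 30.846°, 11.636°, 256.811°.
Largest gap = 256.811° ⇒ minimal covering band is its complement: 360° − 256.811° = 103.189°.
Band runs from -139.046° eastward to -35.857°.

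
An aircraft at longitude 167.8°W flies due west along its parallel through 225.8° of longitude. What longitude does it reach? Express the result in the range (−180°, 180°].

Start at -167.8°; shift −225.8° → -393.6°.
-393.6° lies outside (−180°, 180°]; add 360° → -33.6°.

33.6°W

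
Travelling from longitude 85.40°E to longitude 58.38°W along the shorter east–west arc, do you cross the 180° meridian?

No

Signed shortest Δλ = ((-58.38 − 85.40 + 180) mod 360) − 180 = -143.78°.
Going west by 143.78° from +85.40° reaches -58.38° without touching 180°.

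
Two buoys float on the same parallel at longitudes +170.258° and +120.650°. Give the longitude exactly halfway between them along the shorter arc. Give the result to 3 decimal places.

+145.454°

Signed shortest Δλ from +170.258° to +120.650° is -49.608°.
Midpoint longitude = +170.258° + (-49.608°)/2 = +170.258° − 24.804° = +145.454°.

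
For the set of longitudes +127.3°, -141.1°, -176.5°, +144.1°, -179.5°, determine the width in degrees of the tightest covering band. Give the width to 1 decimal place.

91.6°

Sort the longitudes: -179.5°, -176.5°, -141.1°, +127.3°, +144.1°.
Eastward gaps between consecutive values (wrapping around): 3.0°, 35.4°, 268.4°, 16.8°, 36.4°.
Largest gap = 268.4° ⇒ minimal covering band is its complement: 360° − 268.4° = 91.6°.
Band runs from +127.3° eastward to -141.1°, crossing the antimeridian.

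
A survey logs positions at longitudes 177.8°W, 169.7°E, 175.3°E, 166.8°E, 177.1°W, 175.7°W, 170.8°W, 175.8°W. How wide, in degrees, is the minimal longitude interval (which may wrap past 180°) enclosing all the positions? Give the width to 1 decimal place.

Sort the longitudes: -177.8°, -177.1°, -175.8°, -175.7°, -170.8°, +166.8°, +169.7°, +175.3°.
Eastward gaps between consecutive values (wrapping around): 0.7°, 1.3°, 0.1°, 4.9°, 337.6°, 2.9°, 5.6°, 6.9°.
Largest gap = 337.6° ⇒ minimal covering band is its complement: 360° − 337.6° = 22.4°.
Band runs from +166.8° eastward to -170.8°, crossing the antimeridian.

22.4°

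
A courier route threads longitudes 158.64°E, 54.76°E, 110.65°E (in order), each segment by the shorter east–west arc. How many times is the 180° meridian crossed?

0

Leg 1: +158.64° → +54.76°, shortest Δλ = -103.88° (west) — does not cross 180°.
Leg 2: +54.76° → +110.65°, shortest Δλ = 55.89° (east) — does not cross 180°.
Total crossings: 0.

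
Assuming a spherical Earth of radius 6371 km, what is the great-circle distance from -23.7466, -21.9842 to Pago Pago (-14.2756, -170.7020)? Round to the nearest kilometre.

14590 km

Δλ = -170.7020 − -21.9842 = -148.7178°.
Δφ = -14.2756 − -23.7466 = 9.4710°.
a = sin²(Δφ/2) + cos φ₁ · cos φ₂ · sin²(Δλ/2) = 0.829405.
c = 2·atan2(√a, √(1−a)) = 2.29003 rad → d = 6371·c ≈ 14589.80 km.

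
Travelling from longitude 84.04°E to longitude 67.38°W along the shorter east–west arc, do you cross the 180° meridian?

Signed shortest Δλ = ((-67.38 − 84.04 + 180) mod 360) − 180 = -151.42°.
Going west by 151.42° from +84.04° reaches -67.38° without touching 180°.

No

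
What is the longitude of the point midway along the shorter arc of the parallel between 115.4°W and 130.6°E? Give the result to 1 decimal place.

172.4°W

Signed shortest Δλ from -115.4° to +130.6° is -114.0°.
Midpoint longitude = -115.4° + (-114.0°)/2 = -115.4° − 57.0° = -172.4°.
(The naïve average (-115.4 + +130.6)/2 = 7.6° is on the wrong side of the globe.)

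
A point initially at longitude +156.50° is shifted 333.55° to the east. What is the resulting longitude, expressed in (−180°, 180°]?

+130.05°

Start at +156.50°; shift +333.55° → +490.05°.
+490.05° lies outside (−180°, 180°]; subtract 360° → +130.05°.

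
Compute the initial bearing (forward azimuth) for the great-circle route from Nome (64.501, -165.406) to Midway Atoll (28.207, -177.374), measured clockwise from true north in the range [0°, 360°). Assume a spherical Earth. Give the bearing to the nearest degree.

198°

Δλ = -177.374 − -165.406 = -11.968°.
θ = atan2( sin Δλ · cos φ₂ , cos φ₁ · sin φ₂ − sin φ₁ · cos φ₂ · cos Δλ )
  = atan2(-0.18274, -0.57464) = -162.359° → normalised to [0°, 360°): 197.641°.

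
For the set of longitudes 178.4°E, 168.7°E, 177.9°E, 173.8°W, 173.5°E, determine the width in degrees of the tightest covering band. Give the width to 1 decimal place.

17.5°

Sort the longitudes: -173.8°, +168.7°, +173.5°, +177.9°, +178.4°.
Eastward gaps between consecutive values (wrapping around): 342.5°, 4.8°, 4.4°, 0.5°, 7.8°.
Largest gap = 342.5° ⇒ minimal covering band is its complement: 360° − 342.5° = 17.5°.
Band runs from +168.7° eastward to -173.8°, crossing the antimeridian.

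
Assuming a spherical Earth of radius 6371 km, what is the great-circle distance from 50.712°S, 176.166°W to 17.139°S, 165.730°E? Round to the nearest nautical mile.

2195 nmi

Δλ = 165.730 − -176.166 = 341.896°; wrapped into (−180°, 180°]: -18.104°.
Δφ = -17.139 − -50.712 = 33.573°.
a = sin²(Δφ/2) + cos φ₁ · cos φ₂ · sin²(Δλ/2) = 0.098387.
c = 2·atan2(√a, √(1−a)) = 0.63811 rad → d = 6371·c ≈ 4065.37 km ≈ 2195.12 nmi.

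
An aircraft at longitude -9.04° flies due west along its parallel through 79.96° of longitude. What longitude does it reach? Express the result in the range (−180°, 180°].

-89.00°

Start at -9.04°; shift −79.96° → -89.00°.
-89.00° already lies in (−180°, 180°].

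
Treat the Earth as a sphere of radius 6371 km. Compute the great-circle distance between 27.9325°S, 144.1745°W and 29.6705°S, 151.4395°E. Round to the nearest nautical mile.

3343 nmi

Δλ = 151.4395 − -144.1745 = 295.6140°; wrapped into (−180°, 180°]: -64.3860°.
Δφ = -29.6705 − -27.9325 = -1.7380°.
a = sin²(Δφ/2) + cos φ₁ · cos φ₂ · sin²(Δλ/2) = 0.218128.
c = 2·atan2(√a, √(1−a)) = 0.97189 rad → d = 6371·c ≈ 6191.88 km ≈ 3343.35 nmi.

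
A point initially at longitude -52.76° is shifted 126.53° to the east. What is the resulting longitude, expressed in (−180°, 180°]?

+73.77°

Start at -52.76°; shift +126.53° → +73.77°.
+73.77° already lies in (−180°, 180°].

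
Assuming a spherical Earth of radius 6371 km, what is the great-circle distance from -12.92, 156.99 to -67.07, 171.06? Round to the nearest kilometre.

6110 km

Δλ = 171.06 − 156.99 = 14.07°.
Δφ = -67.07 − -12.92 = -54.15°.
a = sin²(Δφ/2) + cos φ₁ · cos φ₂ · sin²(Δλ/2) = 0.212864.
c = 2·atan2(√a, √(1−a)) = 0.95908 rad → d = 6371·c ≈ 6110.30 km.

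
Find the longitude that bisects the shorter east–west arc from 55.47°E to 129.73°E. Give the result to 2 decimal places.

Signed shortest Δλ from +55.47° to +129.73° is +74.26°.
Midpoint longitude = +55.47° + (+74.26°)/2 = +55.47° + 37.13° = +92.60°.

92.60°E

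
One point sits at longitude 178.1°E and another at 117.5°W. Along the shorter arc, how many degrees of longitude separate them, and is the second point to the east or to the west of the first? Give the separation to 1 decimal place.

64.4° east

Raw difference: -117.5 − 178.1 = -295.6°.
Normalise into (−180°, 180°]: -295.6° + 360° = 64.4°.
Positive ⇒ the second point lies to the east; separation 64.4°.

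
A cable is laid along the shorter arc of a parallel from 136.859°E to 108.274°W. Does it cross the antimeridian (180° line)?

Naïve |-108.274 − 136.859| = 245.133° > 180°, so the shorter arc goes the other way round — across 180°.
Signed shortest Δλ = ((-108.274 − 136.859 + 180) mod 360) − 180 = 114.867°.
Going east by 114.867° from +136.859° passes through 180° before reaching -108.274°.

Yes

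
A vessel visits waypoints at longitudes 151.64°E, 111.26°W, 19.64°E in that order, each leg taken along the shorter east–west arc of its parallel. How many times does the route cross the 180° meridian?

Leg 1: +151.64° → -111.26°, shortest Δλ = 97.1° (east) — crosses 180°.
Leg 2: -111.26° → +19.64°, shortest Δλ = 130.9° (east) — does not cross 180°.
Total crossings: 1.

1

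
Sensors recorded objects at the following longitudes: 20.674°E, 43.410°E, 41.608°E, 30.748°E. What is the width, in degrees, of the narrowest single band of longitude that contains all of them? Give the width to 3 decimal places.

22.736°

Sort the longitudes: +20.674°, +30.748°, +41.608°, +43.410°.
Eastward gaps between consecutive values (wrapping around): 10.074°, 10.860°, 1.802°, 337.264°.
Largest gap = 337.264° ⇒ minimal covering band is its complement: 360° − 337.264° = 22.736°.
Band runs from +20.674° eastward to +43.410°.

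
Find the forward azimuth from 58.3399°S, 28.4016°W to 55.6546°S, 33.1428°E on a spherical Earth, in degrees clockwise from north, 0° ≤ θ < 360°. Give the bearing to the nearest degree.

112°

Δλ = 33.1428 − -28.4016 = 61.5444°.
θ = atan2( sin Δλ · cos φ₂ , cos φ₁ · sin φ₂ − sin φ₁ · cos φ₂ · cos Δλ )
  = atan2(0.49602, -0.20455) = 112.411° → normalised to [0°, 360°): 112.411°.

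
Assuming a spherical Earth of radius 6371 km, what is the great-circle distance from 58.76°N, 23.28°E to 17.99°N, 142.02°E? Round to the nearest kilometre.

9836 km

Δλ = 142.02 − 23.28 = 118.74°.
Δφ = 17.99 − 58.76 = -40.77°.
a = sin²(Δφ/2) + cos φ₁ · cos φ₂ · sin²(Δλ/2) = 0.486556.
c = 2·atan2(√a, √(1−a)) = 1.54391 rad → d = 6371·c ≈ 9836.23 km.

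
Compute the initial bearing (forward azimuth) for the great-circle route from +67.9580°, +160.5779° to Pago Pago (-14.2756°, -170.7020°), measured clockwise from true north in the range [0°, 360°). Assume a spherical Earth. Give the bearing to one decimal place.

152.1°

Δλ = -170.7020 − 160.5779 = -331.2799°; wrapped into (−180°, 180°]: 28.7201°.
θ = atan2( sin Δλ · cos φ₂ , cos φ₁ · sin φ₂ − sin φ₁ · cos φ₂ · cos Δλ )
  = atan2(0.46569, -0.88032) = 152.121° → normalised to [0°, 360°): 152.121°.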